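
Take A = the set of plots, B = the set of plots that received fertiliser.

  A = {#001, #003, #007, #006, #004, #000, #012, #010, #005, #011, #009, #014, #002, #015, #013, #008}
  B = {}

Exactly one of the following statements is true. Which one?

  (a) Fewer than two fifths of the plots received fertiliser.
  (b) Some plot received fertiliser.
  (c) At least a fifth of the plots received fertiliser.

|A| = 16, |A ∩ B| = 0, |A ∖ B| = 16.
(a) requires |A ∩ B| / |A| < 2/5: true.
(b) requires A ∩ B ≠ ∅ (|A ∩ B| ≥ 1): false.
(c) requires |A ∩ B| / |A| ≥ 1/5: false.

(a)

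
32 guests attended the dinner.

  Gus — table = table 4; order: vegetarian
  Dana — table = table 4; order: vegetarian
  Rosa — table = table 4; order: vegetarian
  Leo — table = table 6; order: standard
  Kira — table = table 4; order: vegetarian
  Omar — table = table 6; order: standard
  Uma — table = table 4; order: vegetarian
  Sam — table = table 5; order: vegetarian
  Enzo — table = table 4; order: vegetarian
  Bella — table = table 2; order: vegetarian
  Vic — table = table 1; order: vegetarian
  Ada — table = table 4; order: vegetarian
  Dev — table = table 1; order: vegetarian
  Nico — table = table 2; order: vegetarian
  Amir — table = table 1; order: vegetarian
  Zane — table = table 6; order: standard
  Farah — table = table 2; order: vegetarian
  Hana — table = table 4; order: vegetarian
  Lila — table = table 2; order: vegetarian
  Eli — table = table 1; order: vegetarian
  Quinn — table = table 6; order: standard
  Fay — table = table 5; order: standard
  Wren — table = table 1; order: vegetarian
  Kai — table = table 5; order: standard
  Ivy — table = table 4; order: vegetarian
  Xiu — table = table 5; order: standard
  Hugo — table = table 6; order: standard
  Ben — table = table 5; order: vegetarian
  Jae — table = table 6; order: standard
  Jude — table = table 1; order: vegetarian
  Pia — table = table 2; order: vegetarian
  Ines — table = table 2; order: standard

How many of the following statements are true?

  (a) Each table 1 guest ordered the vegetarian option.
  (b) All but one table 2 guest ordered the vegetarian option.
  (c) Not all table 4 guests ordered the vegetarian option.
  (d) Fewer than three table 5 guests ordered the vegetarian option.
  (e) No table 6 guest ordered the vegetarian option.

4

(a) table 1: |A| = 6, |A ∩ B| = 6; needs A ⊆ B, i.e. every element of A is in B (|A ∖ B| = 0) — true.
(b) table 2: |A| = 6, |A ∩ B| = 5; needs |A ∖ B| = 1 — true.
(c) table 4: |A| = 9, |A ∩ B| = 9; needs A ⊄ B (|A ∖ B| ≥ 1) — false.
(d) table 5: |A| = 5, |A ∩ B| = 2; needs |A ∩ B| < 3 — true.
(e) table 6: |A| = 6, |A ∩ B| = 0; needs A ∩ B = ∅ (|A ∩ B| = 0) — true.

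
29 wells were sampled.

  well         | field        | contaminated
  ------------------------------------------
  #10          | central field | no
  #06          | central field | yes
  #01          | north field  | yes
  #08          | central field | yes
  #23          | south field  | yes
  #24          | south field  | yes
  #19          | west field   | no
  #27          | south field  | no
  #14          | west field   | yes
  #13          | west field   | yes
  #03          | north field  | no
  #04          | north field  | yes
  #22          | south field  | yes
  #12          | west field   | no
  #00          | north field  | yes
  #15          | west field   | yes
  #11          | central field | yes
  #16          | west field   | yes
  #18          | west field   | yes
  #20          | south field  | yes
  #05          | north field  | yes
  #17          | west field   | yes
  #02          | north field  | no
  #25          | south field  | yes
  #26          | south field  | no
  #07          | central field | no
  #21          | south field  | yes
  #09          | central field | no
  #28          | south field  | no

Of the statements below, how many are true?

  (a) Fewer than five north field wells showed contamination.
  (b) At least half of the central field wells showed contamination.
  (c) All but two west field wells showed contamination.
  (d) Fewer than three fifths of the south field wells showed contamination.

3

(a) north field: |A| = 6, |A ∩ B| = 4; needs |A ∩ B| < 5 — true.
(b) central field: |A| = 6, |A ∩ B| = 3; needs |A ∩ B| ≥ |A ∖ B| — true.
(c) west field: |A| = 8, |A ∩ B| = 6; needs |A ∖ B| = 2 — true.
(d) south field: |A| = 9, |A ∩ B| = 6; needs |A ∩ B| / |A| < 3/5 — false.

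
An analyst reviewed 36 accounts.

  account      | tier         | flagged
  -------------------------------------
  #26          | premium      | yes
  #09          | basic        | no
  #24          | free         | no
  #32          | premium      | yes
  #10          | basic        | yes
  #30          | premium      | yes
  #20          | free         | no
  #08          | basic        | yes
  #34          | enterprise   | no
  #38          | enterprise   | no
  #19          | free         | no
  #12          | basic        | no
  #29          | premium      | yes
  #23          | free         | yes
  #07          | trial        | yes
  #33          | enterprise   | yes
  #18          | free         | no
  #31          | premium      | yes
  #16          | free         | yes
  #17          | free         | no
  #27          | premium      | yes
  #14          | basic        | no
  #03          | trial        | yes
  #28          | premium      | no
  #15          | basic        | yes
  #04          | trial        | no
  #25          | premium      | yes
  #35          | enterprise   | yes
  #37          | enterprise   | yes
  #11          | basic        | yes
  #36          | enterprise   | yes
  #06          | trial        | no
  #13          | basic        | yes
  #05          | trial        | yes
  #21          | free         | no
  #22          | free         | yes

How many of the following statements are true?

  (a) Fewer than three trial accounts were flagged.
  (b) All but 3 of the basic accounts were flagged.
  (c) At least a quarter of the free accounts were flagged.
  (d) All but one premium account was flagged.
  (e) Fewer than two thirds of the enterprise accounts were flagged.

(a) trial: |A| = 5, |A ∩ B| = 3; needs |A ∩ B| < 3 — false.
(b) basic: |A| = 8, |A ∩ B| = 5; needs |A ∖ B| = 3 — true.
(c) free: |A| = 9, |A ∩ B| = 3; needs |A ∩ B| / |A| ≥ 1/4 — true.
(d) premium: |A| = 8, |A ∩ B| = 7; needs |A ∖ B| = 1 — true.
(e) enterprise: |A| = 6, |A ∩ B| = 4; needs |A ∩ B| / |A| < 2/3 — false.

3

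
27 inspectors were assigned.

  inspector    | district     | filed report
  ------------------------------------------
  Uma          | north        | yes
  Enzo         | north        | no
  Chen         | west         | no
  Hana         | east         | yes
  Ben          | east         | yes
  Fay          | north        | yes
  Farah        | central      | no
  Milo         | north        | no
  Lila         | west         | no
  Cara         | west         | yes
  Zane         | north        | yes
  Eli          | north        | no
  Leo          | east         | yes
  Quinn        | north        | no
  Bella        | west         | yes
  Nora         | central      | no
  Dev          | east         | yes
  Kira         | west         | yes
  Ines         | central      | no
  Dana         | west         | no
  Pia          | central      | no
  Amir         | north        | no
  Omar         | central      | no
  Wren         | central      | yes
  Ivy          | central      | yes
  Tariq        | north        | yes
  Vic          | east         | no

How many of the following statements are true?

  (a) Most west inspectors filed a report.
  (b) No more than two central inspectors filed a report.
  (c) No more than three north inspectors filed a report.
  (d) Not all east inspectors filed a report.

2

(a) west: |A| = 6, |A ∩ B| = 3; needs |A ∩ B| > |A ∖ B| — false.
(b) central: |A| = 7, |A ∩ B| = 2; needs |A ∩ B| ≤ 2 — true.
(c) north: |A| = 9, |A ∩ B| = 4; needs |A ∩ B| ≤ 3 — false.
(d) east: |A| = 5, |A ∩ B| = 4; needs A ⊄ B (|A ∖ B| ≥ 1) — true.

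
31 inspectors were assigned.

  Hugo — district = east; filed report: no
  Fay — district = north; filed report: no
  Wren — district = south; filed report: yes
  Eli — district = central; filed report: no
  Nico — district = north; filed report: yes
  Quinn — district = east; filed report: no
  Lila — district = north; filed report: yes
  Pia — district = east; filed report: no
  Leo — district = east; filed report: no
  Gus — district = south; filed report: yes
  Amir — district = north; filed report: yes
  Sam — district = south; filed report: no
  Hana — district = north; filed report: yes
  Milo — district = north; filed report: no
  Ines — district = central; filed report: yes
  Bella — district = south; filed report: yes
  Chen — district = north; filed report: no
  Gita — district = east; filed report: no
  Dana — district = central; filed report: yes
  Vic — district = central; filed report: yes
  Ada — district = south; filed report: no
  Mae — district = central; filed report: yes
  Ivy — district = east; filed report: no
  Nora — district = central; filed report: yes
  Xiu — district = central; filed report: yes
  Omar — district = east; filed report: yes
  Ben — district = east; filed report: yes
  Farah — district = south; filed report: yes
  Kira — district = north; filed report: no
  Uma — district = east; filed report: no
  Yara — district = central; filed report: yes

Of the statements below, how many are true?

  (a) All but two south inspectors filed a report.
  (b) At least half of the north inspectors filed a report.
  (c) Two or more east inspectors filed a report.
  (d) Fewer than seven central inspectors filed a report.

3

(a) south: |A| = 6, |A ∩ B| = 4; needs |A ∖ B| = 2 — true.
(b) north: |A| = 8, |A ∩ B| = 4; needs |A ∩ B| ≥ |A ∖ B| — true.
(c) east: |A| = 9, |A ∩ B| = 2; needs |A ∩ B| ≥ 2 — true.
(d) central: |A| = 8, |A ∩ B| = 7; needs |A ∩ B| < 7 — false.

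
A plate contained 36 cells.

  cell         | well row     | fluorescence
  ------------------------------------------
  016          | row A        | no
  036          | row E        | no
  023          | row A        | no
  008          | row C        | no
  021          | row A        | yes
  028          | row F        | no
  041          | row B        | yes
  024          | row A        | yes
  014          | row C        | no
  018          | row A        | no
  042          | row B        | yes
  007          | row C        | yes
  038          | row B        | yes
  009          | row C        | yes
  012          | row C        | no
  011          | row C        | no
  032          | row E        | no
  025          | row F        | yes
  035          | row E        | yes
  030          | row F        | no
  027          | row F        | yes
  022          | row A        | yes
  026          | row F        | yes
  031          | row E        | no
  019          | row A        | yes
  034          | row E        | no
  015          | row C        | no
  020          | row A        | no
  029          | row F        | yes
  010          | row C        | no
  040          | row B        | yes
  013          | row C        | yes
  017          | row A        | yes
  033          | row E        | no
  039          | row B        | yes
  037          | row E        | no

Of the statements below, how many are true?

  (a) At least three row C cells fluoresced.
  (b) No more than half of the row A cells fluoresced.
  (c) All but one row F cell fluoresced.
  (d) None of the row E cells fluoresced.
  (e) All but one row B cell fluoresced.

1

(a) row C: |A| = 9, |A ∩ B| = 3; needs |A ∩ B| ≥ 3 — true.
(b) row A: |A| = 9, |A ∩ B| = 5; needs |A ∩ B| ≤ |A ∖ B| — false.
(c) row F: |A| = 6, |A ∩ B| = 4; needs |A ∖ B| = 1 — false.
(d) row E: |A| = 7, |A ∩ B| = 1; needs A ∩ B = ∅ (|A ∩ B| = 0) — false.
(e) row B: |A| = 5, |A ∩ B| = 5; needs |A ∖ B| = 1 — false.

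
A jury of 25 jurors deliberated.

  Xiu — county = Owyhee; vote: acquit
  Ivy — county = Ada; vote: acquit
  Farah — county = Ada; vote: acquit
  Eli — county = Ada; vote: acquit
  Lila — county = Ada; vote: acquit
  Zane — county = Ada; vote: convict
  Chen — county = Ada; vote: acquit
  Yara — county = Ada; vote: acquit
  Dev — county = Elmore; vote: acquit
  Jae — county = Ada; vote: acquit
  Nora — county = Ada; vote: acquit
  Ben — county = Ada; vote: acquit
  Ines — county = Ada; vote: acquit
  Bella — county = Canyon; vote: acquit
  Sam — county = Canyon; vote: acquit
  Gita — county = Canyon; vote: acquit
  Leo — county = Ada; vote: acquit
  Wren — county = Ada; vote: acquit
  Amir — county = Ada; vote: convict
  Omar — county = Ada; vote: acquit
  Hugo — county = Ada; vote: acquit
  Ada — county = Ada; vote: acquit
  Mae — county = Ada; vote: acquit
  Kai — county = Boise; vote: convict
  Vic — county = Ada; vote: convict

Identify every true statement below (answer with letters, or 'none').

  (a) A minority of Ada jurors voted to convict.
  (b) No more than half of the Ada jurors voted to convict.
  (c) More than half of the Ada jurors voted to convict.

(a), (b)

|A| = 19, |A ∩ B| = 3, |A ∖ B| = 16.
(a) |A ∩ B| < |A ∖ B|: holds.
(b) |A ∩ B| ≤ |A ∖ B|: holds.
(c) |A ∩ B| > |A ∖ B|: fails.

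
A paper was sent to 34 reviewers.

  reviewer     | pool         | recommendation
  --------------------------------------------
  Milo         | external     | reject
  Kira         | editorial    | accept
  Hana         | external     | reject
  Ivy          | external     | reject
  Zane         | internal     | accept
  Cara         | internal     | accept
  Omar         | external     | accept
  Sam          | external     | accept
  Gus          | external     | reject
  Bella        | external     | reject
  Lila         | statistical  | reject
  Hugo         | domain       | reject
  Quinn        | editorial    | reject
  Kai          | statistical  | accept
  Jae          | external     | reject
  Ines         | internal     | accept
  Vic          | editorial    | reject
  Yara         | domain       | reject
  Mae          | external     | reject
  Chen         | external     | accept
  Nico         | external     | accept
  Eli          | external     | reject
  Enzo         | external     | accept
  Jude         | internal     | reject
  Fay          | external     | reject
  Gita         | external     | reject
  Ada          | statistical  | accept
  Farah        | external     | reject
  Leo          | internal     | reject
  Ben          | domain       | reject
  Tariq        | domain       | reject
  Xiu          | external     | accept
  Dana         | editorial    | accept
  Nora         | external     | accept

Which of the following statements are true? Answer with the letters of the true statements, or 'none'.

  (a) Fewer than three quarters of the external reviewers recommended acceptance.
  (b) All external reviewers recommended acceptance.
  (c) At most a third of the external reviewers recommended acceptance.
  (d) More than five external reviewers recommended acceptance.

(a), (d)

|A| = 18, |A ∩ B| = 7, |A ∖ B| = 11.
(a) |A ∩ B| / |A| < 3/4: holds.
(b) A ⊆ B, i.e. every element of A is in B (|A ∖ B| = 0): fails.
(c) |A ∩ B| / |A| ≤ 1/3: fails.
(d) |A ∩ B| > 5: holds.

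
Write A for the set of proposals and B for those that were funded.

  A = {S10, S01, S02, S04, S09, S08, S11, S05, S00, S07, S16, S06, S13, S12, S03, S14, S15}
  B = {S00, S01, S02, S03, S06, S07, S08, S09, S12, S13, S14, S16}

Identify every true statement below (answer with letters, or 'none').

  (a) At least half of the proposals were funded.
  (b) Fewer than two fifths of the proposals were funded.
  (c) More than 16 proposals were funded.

(a)

|A| = 17, |A ∩ B| = 12, |A ∖ B| = 5.
(a) |A ∩ B| ≥ |A ∖ B|: holds.
(b) |A ∩ B| / |A| < 2/5: fails.
(c) |A ∩ B| > 16: fails.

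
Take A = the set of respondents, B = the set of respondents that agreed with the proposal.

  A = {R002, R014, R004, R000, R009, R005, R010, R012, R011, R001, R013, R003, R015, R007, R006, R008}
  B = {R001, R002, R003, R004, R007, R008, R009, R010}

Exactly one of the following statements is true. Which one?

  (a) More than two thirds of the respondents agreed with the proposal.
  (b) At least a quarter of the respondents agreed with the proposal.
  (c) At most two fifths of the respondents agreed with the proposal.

(b)

|A| = 16, |A ∩ B| = 8, |A ∖ B| = 8.
(a) requires |A ∩ B| / |A| > 2/3: false.
(b) requires |A ∩ B| / |A| ≥ 1/4: true.
(c) requires |A ∩ B| / |A| ≤ 2/5: false.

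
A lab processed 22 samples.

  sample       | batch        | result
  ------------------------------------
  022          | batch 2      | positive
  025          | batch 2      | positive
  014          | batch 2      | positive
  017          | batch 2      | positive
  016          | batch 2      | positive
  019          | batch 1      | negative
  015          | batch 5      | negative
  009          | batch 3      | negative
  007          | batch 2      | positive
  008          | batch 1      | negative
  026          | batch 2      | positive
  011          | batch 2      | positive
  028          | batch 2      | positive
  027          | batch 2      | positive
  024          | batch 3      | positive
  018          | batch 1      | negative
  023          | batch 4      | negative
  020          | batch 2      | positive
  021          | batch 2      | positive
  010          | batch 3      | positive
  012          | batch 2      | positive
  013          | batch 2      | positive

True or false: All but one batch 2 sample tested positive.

Truth condition: |A ∖ B| = 1.
A (the restrictor) = {022, 025, 014, 017, 016, 007, 026, 011, 028, 027, 020, 021, 012, 013}, |A| = 14.
A ∖ B = {}, so |A ∖ B| = 0.
|A ∖ B| = 0, so the statement is false.

False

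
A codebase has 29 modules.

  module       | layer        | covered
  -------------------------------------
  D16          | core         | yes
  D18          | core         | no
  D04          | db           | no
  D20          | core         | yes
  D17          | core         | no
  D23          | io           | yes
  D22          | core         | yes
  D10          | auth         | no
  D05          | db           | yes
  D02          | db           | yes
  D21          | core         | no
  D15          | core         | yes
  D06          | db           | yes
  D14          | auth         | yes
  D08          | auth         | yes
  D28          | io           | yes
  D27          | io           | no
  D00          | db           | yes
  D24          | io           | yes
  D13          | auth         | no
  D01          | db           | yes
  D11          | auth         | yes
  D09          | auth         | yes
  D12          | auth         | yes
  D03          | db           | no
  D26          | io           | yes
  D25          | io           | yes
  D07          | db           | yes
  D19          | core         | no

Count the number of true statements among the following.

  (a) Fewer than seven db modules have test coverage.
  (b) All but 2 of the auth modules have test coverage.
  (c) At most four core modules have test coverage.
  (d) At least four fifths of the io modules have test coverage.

4

(a) db: |A| = 8, |A ∩ B| = 6; needs |A ∩ B| < 7 — true.
(b) auth: |A| = 7, |A ∩ B| = 5; needs |A ∖ B| = 2 — true.
(c) core: |A| = 8, |A ∩ B| = 4; needs |A ∩ B| ≤ 4 — true.
(d) io: |A| = 6, |A ∩ B| = 5; needs |A ∩ B| / |A| ≥ 4/5 — true.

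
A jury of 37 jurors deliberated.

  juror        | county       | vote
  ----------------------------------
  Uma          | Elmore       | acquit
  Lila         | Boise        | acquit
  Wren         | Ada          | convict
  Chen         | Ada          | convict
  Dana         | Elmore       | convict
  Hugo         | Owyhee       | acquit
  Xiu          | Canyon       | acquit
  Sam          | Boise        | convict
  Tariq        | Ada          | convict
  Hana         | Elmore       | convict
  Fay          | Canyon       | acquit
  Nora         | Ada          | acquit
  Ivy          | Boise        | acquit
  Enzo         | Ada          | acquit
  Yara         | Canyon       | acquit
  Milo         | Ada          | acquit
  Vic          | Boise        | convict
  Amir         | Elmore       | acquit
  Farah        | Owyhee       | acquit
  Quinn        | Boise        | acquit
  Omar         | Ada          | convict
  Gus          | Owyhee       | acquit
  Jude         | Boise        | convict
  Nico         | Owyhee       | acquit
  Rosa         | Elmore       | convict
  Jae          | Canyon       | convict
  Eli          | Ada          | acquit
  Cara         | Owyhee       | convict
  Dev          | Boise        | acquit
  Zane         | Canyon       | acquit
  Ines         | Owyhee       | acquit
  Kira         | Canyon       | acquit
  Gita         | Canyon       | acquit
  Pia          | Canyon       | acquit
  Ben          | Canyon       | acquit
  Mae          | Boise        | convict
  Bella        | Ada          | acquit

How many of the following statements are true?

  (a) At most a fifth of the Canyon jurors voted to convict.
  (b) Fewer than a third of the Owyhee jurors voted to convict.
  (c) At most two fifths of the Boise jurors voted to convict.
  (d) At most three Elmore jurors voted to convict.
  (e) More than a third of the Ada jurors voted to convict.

(a) Canyon: |A| = 9, |A ∩ B| = 1; needs |A ∩ B| / |A| ≤ 1/5 — true.
(b) Owyhee: |A| = 6, |A ∩ B| = 1; needs |A ∩ B| / |A| < 1/3 — true.
(c) Boise: |A| = 8, |A ∩ B| = 4; needs |A ∩ B| / |A| ≤ 2/5 — false.
(d) Elmore: |A| = 5, |A ∩ B| = 3; needs |A ∩ B| ≤ 3 — true.
(e) Ada: |A| = 9, |A ∩ B| = 4; needs |A ∩ B| / |A| > 1/3 — true.

4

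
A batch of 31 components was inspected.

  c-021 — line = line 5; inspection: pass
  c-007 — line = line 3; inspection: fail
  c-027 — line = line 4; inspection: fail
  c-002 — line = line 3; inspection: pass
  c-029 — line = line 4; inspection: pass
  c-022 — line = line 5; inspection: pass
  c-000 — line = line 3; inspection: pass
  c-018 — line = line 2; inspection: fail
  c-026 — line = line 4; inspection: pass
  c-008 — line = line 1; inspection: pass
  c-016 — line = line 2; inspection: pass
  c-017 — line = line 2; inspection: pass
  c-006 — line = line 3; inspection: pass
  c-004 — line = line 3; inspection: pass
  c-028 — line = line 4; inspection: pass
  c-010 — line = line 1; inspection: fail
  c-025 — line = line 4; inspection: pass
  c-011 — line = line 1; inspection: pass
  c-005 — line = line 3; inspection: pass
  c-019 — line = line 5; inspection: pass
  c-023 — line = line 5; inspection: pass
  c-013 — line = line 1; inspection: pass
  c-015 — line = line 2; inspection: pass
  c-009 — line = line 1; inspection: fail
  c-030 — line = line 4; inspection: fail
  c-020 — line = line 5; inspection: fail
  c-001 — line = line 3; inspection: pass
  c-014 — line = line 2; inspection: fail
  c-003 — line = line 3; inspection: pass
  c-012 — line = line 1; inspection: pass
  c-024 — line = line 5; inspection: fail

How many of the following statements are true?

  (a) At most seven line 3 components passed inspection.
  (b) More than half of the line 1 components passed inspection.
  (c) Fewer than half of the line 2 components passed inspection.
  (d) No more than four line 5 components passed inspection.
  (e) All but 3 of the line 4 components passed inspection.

(a) line 3: |A| = 8, |A ∩ B| = 7; needs |A ∩ B| ≤ 7 — true.
(b) line 1: |A| = 6, |A ∩ B| = 4; needs |A ∩ B| > |A ∖ B| — true.
(c) line 2: |A| = 5, |A ∩ B| = 3; needs |A ∩ B| < |A ∖ B| — false.
(d) line 5: |A| = 6, |A ∩ B| = 4; needs |A ∩ B| ≤ 4 — true.
(e) line 4: |A| = 6, |A ∩ B| = 4; needs |A ∖ B| = 3 — false.

3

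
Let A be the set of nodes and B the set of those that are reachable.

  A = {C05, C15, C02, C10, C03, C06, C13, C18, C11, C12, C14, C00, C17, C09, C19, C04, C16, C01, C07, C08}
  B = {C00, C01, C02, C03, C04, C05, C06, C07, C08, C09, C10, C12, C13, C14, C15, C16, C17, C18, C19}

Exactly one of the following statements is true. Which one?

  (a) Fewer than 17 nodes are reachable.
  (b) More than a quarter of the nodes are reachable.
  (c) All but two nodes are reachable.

|A| = 20, |A ∩ B| = 19, |A ∖ B| = 1.
(a) requires |A ∩ B| < 17: false.
(b) requires |A ∩ B| / |A| > 1/4: true.
(c) requires |A ∖ B| = 2: false.

(b)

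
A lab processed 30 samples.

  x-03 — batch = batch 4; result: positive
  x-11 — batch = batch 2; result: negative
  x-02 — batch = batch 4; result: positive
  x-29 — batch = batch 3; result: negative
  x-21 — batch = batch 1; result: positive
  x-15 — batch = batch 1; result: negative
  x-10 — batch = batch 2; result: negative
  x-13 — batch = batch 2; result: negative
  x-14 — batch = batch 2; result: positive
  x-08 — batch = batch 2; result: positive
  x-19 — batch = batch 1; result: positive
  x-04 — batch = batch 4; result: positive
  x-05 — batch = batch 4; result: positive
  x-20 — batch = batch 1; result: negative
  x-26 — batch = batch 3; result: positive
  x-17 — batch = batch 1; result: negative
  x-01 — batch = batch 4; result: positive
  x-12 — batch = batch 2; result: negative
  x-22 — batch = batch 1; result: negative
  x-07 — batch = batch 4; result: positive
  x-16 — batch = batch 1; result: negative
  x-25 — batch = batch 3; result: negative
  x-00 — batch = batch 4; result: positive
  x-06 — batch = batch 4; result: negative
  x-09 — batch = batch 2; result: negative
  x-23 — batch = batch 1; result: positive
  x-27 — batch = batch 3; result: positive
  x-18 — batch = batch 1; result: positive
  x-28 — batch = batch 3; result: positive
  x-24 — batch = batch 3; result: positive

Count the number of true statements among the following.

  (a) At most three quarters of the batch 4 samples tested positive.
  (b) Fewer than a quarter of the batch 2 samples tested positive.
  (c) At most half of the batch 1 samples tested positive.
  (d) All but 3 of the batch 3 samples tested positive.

1

(a) batch 4: |A| = 8, |A ∩ B| = 7; needs |A ∩ B| / |A| ≤ 3/4 — false.
(b) batch 2: |A| = 7, |A ∩ B| = 2; needs |A ∩ B| / |A| < 1/4 — false.
(c) batch 1: |A| = 9, |A ∩ B| = 4; needs |A ∩ B| ≤ |A ∖ B| — true.
(d) batch 3: |A| = 6, |A ∩ B| = 4; needs |A ∖ B| = 3 — false.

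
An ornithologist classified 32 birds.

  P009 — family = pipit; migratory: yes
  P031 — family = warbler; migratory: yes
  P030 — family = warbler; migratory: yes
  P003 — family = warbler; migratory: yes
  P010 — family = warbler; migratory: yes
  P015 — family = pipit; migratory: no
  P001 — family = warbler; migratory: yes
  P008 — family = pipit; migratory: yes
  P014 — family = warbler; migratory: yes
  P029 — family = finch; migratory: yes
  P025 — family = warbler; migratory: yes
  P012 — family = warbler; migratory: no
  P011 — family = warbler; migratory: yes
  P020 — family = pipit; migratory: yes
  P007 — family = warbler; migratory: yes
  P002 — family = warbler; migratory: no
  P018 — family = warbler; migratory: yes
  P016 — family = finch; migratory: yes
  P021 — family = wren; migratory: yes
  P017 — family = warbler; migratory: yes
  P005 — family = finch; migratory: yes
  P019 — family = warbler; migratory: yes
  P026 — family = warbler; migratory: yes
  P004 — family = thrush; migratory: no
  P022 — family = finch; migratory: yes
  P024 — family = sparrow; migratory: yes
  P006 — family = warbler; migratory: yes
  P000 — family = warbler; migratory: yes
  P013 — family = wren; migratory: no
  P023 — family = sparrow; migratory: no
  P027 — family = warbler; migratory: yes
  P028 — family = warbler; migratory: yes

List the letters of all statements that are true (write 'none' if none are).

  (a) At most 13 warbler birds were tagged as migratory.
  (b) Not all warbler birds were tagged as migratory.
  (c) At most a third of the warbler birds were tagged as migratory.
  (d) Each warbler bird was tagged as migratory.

|A| = 19, |A ∩ B| = 17, |A ∖ B| = 2.
(a) |A ∩ B| ≤ 13: fails.
(b) A ⊄ B (|A ∖ B| ≥ 1): holds.
(c) |A ∩ B| / |A| ≤ 1/3: fails.
(d) A ⊆ B, i.e. every element of A is in B (|A ∖ B| = 0): fails.

(b)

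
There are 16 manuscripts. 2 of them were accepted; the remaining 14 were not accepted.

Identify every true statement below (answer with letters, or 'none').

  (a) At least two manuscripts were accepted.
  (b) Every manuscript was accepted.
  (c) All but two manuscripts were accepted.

|A| = 16, |A ∩ B| = 2, |A ∖ B| = 14.
(a) |A ∩ B| ≥ 2: holds.
(b) A ⊆ B, i.e. every element of A is in B (|A ∖ B| = 0): fails.
(c) |A ∖ B| = 2: fails.

(a)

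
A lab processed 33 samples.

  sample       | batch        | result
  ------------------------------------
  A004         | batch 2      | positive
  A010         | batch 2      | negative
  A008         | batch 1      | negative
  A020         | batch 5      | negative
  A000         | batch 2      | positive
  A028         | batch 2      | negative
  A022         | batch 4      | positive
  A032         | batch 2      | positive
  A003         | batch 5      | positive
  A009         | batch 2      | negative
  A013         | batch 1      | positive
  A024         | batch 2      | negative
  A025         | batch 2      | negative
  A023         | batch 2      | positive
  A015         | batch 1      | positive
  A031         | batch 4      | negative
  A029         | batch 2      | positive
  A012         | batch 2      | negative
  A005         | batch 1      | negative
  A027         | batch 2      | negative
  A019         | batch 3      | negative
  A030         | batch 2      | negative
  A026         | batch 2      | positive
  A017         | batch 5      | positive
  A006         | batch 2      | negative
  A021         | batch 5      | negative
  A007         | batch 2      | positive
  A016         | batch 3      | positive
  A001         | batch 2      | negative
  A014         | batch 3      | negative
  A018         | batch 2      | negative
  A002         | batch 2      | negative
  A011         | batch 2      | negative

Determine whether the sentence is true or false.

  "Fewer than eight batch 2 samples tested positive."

True

Truth condition: |A ∩ B| < 8.
|A| = 20, |A ∩ B| = 7, |A ∖ B| = 13.
|A ∩ B| = 7, so the statement is true.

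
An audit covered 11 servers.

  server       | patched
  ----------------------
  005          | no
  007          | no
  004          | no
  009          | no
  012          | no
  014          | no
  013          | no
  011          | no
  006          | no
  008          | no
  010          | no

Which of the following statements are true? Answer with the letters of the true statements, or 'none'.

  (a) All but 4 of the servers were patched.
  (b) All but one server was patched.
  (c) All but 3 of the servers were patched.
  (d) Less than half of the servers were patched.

|A| = 11, |A ∩ B| = 0, |A ∖ B| = 11.
(a) |A ∖ B| = 4: fails.
(b) |A ∖ B| = 1: fails.
(c) |A ∖ B| = 3: fails.
(d) |A ∩ B| < |A ∖ B|: holds.

(d)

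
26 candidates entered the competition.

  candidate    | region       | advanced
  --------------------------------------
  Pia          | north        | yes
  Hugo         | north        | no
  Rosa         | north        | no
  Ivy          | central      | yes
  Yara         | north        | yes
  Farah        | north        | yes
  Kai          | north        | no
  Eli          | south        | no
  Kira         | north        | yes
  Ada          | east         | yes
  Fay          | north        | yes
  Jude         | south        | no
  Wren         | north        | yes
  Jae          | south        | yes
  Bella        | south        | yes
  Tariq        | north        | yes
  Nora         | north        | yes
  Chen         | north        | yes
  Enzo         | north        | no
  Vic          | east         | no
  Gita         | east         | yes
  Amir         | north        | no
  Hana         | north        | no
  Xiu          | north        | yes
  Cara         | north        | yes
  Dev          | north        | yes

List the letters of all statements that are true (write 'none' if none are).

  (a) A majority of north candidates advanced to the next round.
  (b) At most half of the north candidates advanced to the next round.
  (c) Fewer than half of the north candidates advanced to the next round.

(a)

|A| = 18, |A ∩ B| = 12, |A ∖ B| = 6.
(a) |A ∩ B| > |A ∖ B|: holds.
(b) |A ∩ B| ≤ |A ∖ B|: fails.
(c) |A ∩ B| < |A ∖ B|: fails.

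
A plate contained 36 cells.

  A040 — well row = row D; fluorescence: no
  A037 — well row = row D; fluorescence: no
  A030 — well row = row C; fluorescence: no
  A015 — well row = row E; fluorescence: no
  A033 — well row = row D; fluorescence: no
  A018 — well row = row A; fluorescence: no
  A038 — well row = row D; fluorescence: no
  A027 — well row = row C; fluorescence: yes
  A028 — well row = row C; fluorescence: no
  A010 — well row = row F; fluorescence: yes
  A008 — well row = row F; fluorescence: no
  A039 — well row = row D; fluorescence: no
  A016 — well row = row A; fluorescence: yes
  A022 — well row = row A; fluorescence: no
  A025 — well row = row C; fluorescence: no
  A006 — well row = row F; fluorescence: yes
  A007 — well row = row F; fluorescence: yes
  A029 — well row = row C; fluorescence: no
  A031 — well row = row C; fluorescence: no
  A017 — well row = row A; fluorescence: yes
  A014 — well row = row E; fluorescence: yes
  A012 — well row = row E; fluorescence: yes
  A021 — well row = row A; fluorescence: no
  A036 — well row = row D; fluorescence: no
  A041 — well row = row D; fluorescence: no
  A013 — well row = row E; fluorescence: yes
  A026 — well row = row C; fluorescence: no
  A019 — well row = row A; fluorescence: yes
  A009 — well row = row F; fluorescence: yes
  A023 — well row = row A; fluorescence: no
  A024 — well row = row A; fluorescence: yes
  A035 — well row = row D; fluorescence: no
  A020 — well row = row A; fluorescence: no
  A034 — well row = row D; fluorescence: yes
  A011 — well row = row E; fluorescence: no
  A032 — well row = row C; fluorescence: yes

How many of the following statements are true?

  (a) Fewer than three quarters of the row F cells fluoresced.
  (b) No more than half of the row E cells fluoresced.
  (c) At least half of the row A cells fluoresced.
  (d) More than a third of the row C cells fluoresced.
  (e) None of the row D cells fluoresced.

0

(a) row F: |A| = 5, |A ∩ B| = 4; needs |A ∩ B| / |A| < 3/4 — false.
(b) row E: |A| = 5, |A ∩ B| = 3; needs |A ∩ B| ≤ |A ∖ B| — false.
(c) row A: |A| = 9, |A ∩ B| = 4; needs |A ∩ B| ≥ |A ∖ B| — false.
(d) row C: |A| = 8, |A ∩ B| = 2; needs |A ∩ B| / |A| > 1/3 — false.
(e) row D: |A| = 9, |A ∩ B| = 1; needs A ∩ B = ∅ (|A ∩ B| = 0) — false.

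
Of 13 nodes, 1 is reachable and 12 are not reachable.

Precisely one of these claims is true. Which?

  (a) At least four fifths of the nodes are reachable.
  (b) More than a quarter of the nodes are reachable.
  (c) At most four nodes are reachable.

|A| = 13, |A ∩ B| = 1, |A ∖ B| = 12.
(a) requires |A ∩ B| / |A| ≥ 4/5: false.
(b) requires |A ∩ B| / |A| > 1/4: false.
(c) requires |A ∩ B| ≤ 4: true.

(c)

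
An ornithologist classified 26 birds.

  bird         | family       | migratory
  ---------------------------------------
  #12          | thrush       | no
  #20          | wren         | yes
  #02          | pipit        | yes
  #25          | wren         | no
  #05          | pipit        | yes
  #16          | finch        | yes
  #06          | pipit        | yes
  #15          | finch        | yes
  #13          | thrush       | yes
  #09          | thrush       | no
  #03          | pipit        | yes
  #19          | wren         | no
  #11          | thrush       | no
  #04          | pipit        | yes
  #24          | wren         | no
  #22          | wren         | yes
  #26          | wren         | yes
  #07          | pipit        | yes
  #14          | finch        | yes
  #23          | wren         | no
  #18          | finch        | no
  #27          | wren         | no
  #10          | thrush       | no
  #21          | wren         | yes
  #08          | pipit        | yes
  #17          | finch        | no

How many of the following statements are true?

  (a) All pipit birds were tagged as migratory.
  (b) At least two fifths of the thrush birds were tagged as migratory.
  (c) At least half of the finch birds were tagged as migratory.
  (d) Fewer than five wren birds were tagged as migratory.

(a) pipit: |A| = 7, |A ∩ B| = 7; needs A ⊆ B, i.e. every element of A is in B (|A ∖ B| = 0) — true.
(b) thrush: |A| = 5, |A ∩ B| = 1; needs |A ∩ B| / |A| ≥ 2/5 — false.
(c) finch: |A| = 5, |A ∩ B| = 3; needs |A ∩ B| ≥ |A ∖ B| — true.
(d) wren: |A| = 9, |A ∩ B| = 4; needs |A ∩ B| < 5 — true.

3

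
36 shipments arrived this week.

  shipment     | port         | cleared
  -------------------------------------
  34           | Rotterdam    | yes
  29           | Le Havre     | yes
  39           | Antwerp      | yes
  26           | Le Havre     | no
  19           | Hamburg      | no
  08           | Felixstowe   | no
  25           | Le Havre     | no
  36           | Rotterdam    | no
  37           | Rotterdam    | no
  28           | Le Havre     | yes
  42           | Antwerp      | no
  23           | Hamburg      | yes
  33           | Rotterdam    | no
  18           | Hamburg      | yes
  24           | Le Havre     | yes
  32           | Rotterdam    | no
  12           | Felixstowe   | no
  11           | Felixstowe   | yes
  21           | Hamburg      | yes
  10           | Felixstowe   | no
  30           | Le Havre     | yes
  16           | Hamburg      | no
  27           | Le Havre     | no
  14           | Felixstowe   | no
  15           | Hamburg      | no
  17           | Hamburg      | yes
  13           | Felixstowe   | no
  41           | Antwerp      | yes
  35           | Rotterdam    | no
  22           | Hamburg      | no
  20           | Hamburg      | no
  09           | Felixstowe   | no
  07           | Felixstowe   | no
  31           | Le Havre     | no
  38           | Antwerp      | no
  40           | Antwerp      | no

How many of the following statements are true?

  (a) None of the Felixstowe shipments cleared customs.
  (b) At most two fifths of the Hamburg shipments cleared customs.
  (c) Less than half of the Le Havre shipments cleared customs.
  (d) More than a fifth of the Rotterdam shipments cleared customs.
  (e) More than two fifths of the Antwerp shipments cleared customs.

0

(a) Felixstowe: |A| = 8, |A ∩ B| = 1; needs A ∩ B = ∅ (|A ∩ B| = 0) — false.
(b) Hamburg: |A| = 9, |A ∩ B| = 4; needs |A ∩ B| / |A| ≤ 2/5 — false.
(c) Le Havre: |A| = 8, |A ∩ B| = 4; needs |A ∩ B| < |A ∖ B| — false.
(d) Rotterdam: |A| = 6, |A ∩ B| = 1; needs |A ∩ B| / |A| > 1/5 — false.
(e) Antwerp: |A| = 5, |A ∩ B| = 2; needs |A ∩ B| / |A| > 2/5 — false.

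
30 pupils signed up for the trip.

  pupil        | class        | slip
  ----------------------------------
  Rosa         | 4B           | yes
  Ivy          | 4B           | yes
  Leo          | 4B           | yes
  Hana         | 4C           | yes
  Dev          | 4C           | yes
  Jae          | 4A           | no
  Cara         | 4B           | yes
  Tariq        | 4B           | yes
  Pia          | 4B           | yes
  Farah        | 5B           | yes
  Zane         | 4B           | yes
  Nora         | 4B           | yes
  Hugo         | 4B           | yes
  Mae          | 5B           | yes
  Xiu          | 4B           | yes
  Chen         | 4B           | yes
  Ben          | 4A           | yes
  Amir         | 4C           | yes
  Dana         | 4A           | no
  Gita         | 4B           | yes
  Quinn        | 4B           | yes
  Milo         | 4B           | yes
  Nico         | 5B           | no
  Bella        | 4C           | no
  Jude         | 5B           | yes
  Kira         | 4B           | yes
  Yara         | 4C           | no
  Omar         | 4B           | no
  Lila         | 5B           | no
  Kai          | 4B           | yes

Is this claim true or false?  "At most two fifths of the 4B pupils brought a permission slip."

'At most two fifths of the 4B pupils brought a permission slip' holds iff |A ∩ B| / |A| ≤ 2/5.
|A| = 17, |A ∩ B| = 16, |A ∖ B| = 1.
|A ∩ B|/|A| = 16/17, so the statement is false.

False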